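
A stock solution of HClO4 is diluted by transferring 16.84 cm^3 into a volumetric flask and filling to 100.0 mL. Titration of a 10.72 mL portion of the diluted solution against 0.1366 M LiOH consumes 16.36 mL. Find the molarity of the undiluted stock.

n(LiOH) = 0.1366 x 0.01636 = 0.002235 mol.
n(HClO4) in the aliquot = 0.002235 mol.
[diluted HClO4] = 0.002235 / 0.01072 = 0.2085 M.
Dilution factor = 100.0/16.84 = 5.938, so [stock] = 0.2085 x 5.938 = 1.24 M.

1.24 M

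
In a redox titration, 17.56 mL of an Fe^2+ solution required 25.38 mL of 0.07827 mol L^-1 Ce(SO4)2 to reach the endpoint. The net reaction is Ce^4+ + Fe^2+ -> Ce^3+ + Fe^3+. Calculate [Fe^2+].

n(Ce(SO4)2) = 0.07827 x 0.02538 = 0.001986 mol.
From the balanced equation, 1 mol Ce(SO4)2 reacts with 1 mol Fe^2+, so n(Fe^2+) = 0.001986 x 1/1 = 0.001986 mol.
[Fe^2+] = 0.001986 / 0.01756 L = 0.113 M.

0.113 M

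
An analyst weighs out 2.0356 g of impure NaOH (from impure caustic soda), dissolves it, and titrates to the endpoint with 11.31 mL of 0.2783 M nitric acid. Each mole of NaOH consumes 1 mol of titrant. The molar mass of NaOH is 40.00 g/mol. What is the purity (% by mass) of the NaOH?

n(HNO3) = 0.2783 x 0.01131 = 0.003148 mol.
n(NaOH) = 0.003148 / 1 = 0.003148 mol.
mass of NaOH = 0.003148 x 40.00 = 0.1259 g.
% purity = 0.1259 / 2.0356 x 100 = 6.19%.

6.19%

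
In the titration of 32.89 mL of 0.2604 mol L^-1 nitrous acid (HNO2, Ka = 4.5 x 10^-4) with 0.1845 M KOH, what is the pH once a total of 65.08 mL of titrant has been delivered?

12.55

n(acid) = 0.2604 x 0.03289 = 0.008565 mol; n(KOH) added = 0.1845 x 0.06508 = 0.01201 mol.
Base is in excess by 0.01201 - 0.008565 = 0.003443 mol in a total volume of 0.09797 L.
[OH^-] = 0.003443/0.09797 = 0.03514 M, so pOH = 1.45 and pH = 14.00 - 1.45 = 12.55.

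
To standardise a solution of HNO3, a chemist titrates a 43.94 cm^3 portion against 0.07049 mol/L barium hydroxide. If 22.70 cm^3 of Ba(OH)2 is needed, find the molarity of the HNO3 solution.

n(Ba(OH)2) delivered = 0.07049 x 0.02270 = 0.001600 mol.
The reaction is 2 HNO3 + 1 Ba(OH)2, so n(HNO3) = 0.001600 x 2/1 = 0.003200 mol.
[HNO3] = 0.003200 mol / 0.04394 L = 0.0728 M.

0.0728 M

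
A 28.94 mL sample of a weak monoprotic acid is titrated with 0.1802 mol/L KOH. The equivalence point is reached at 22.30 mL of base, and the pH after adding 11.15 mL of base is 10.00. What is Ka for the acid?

11.15 mL is half of the equivalence volume, so this is the half-equivalence point where [HA] = [A^-].
At half-equivalence pH = pKa, so pKa = 10.00.
Ka = 10^(-10.00) = 1.0 x 10^-10.

1.0 x 10^-10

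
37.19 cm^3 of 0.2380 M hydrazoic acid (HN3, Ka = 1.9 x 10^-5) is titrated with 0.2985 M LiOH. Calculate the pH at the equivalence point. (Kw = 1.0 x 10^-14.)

n(HN3) = 0.2380 x 0.03719 = 0.008851 mol; V(LiOH) at equivalence = 0.008851/0.2985 = 0.02965 L.
At equivalence all the acid is converted to N3-; total volume = 0.03719 + 0.02965 = 0.06684 L, so [N3-] = 0.008851/0.06684 = 0.1324 M.
Kb = Kw/Ka = 1.0e-14 / 1.9 x 10^-5 = 5.26e-10.
[OH^-] = sqrt(Kb x [N3-]) = sqrt(5.26e-10 x 0.1324) = 8.35e-6 M.
pOH = 5.08, so pH = 14.00 - 5.08 = 8.92.

8.92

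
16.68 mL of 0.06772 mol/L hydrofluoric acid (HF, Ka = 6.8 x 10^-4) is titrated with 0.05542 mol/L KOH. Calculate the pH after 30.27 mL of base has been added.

12.07

n(acid) = 0.06772 x 0.01668 = 0.001130 mol; n(KOH) added = 0.05542 x 0.03027 = 0.001678 mol.
Base is in excess by 0.001678 - 0.001130 = 0.0005480 mol in a total volume of 0.04695 L.
[OH^-] = 0.0005480/0.04695 = 0.01167 M, so pOH = 1.93 and pH = 14.00 - 1.93 = 12.07.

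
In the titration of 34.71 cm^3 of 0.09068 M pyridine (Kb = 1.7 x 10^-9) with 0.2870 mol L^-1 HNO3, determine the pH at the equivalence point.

3.20

n(C5H5N) = 0.09068 x 0.03471 = 0.003148 mol; V(HNO3) at equivalence = 0.003148/0.2870 = 0.01097 L.
At equivalence the base is fully converted to C5H5NH+; total volume = 0.04568 L, so [C5H5NH+] = 0.003148/0.04568 = 0.06891 M.
Ka(C5H5NH+) = Kw/Kb = 1.0e-14 / 1.7 x 10^-9 = 5.88e-6.
[H^+] = sqrt(Ka x [C5H5NH+]) = sqrt(5.88e-6 x 0.06891) = 0.000637 M.
pH = -log(0.000637) = 3.20.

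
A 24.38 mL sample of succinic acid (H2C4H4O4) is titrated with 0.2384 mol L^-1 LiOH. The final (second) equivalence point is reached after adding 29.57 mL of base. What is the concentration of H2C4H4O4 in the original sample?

n(LiOH) = 0.2384 x 0.02957 = 0.007049 mol.
At the final (second) equivalence point, 2 mol OH^- react per mol H2C4H4O4, so n(H2C4H4O4) = 0.007049 / 2 = 0.003525 mol.
[H2C4H4O4] = 0.003525 / 0.02438 L = 0.145 M.

0.145 M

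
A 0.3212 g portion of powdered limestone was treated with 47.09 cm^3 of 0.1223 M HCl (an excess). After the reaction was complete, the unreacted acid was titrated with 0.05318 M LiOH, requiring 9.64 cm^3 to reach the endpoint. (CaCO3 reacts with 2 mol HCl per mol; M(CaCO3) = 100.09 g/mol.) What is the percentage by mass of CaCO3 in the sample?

Total n(HCl) added = 0.1223 x 0.04709 = 0.005759 mol.
n(LiOH) used = 0.05318 x 0.009640 = 0.0005127 mol, which equals the excess n(HCl).
So n(HCl) consumed by the sample = 0.005759 - 0.0005127 = 0.005246 mol.
n(CaCO3) = 0.005246 / 2 = 0.002623 mol.
mass CaCO3 = 0.002623 x 100.09 = 0.2626 g, so %CaCO3 = 0.2626/0.3212 x 100 = 81.7%.

81.7%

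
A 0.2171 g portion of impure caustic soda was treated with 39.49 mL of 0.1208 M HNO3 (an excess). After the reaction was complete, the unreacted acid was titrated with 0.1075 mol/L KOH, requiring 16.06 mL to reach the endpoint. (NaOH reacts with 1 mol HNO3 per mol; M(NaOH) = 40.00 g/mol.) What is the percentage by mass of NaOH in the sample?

56.1%

Total n(HNO3) added = 0.1208 x 0.03949 = 0.004770 mol.
n(KOH) used = 0.1075 x 0.01606 = 0.001726 mol, which equals the excess n(HNO3).
So n(HNO3) consumed by the sample = 0.004770 - 0.001726 = 0.003044 mol.
n(NaOH) = 0.003044 / 1 = 0.003044 mol.
mass NaOH = 0.003044 x 40.00 = 0.1218 g, so %NaOH = 0.1218/0.2171 x 100 = 56.1%.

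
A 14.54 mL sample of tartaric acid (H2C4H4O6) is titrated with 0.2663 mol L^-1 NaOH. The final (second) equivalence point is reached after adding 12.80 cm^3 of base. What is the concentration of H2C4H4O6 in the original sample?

n(NaOH) = 0.2663 x 0.01280 = 0.003409 mol.
At the final (second) equivalence point, 2 mol OH^- react per mol H2C4H4O6, so n(H2C4H4O6) = 0.003409 / 2 = 0.001704 mol.
[H2C4H4O6] = 0.001704 / 0.01454 L = 0.117 M.

0.117 M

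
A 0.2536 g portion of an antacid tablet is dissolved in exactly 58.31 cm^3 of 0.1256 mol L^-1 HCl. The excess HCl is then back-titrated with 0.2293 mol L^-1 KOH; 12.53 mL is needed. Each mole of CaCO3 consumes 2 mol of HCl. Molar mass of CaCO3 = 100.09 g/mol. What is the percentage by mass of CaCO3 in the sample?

87.8%

Total n(HCl) added = 0.1256 x 0.05831 = 0.007324 mol.
n(KOH) used = 0.2293 x 0.01253 = 0.002873 mol, which equals the excess n(HCl).
So n(HCl) consumed by the sample = 0.007324 - 0.002873 = 0.004451 mol.
n(CaCO3) = 0.004451 / 2 = 0.002225 mol.
mass CaCO3 = 0.002225 x 100.09 = 0.2227 g, so %CaCO3 = 0.2227/0.2536 x 100 = 87.8%.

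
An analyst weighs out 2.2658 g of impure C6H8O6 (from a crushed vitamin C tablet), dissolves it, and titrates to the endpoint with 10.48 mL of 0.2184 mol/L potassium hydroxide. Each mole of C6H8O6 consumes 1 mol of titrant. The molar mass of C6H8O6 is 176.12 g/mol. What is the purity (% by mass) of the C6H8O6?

n(KOH) = 0.2184 x 0.01048 = 0.002289 mol.
n(C6H8O6) = 0.002289 / 1 = 0.002289 mol.
mass of C6H8O6 = 0.002289 x 176.12 = 0.4031 g.
% purity = 0.4031 / 2.2658 x 100 = 17.8%.

17.8%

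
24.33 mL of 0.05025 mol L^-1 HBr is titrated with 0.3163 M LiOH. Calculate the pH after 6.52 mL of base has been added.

n(acid) = 0.05025 x 0.02433 = 0.001223 mol; n(LiOH) added = 0.3163 x 0.006520 = 0.002062 mol.
Base is in excess by 0.002062 - 0.001223 = 0.0008397 mol in a total volume of 0.03085 L.
[OH^-] = 0.0008397/0.03085 = 0.02722 M, so pOH = 1.57 and pH = 14.00 - 1.57 = 12.43.

12.43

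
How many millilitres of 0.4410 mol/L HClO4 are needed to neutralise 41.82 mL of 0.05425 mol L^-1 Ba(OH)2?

10.3 mL

n(Ba(OH)2) = 0.05425 mol/L x 0.04182 L = 0.002269 mol.
The neutralisation is 1 Ba(OH)2 : 2 HClO4, so n(HClO4) = 0.002269 x 2/1 = 0.004537 mol.
V(HClO4) = 0.004537 / 0.4410 = 0.01029 L = 10.3 mL.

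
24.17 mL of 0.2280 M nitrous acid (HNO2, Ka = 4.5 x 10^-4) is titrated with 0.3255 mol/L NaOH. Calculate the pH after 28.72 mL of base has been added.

n(acid) = 0.2280 x 0.02417 = 0.005511 mol; n(NaOH) added = 0.3255 x 0.02872 = 0.009348 mol.
Base is in excess by 0.009348 - 0.005511 = 0.003838 mol in a total volume of 0.05289 L.
[OH^-] = 0.003838/0.05289 = 0.07256 M, so pOH = 1.14 and pH = 14.00 - 1.14 = 12.86.

12.86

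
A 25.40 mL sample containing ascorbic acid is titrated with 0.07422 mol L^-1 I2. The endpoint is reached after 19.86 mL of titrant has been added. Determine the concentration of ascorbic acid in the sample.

n(I2) = 0.07422 x 0.01986 = 0.001474 mol.
From the balanced equation, 1 mol I2 reacts with 1 mol ascorbic acid, so n(ascorbic acid) = 0.001474 x 1/1 = 0.001474 mol.
[ascorbic acid] = 0.001474 / 0.02540 L = 0.0580 M.

0.0580 M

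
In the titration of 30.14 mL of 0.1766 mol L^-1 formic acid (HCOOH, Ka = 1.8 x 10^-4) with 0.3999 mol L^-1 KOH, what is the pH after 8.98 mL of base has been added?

4.06

Initial n(HCOOH) = 0.1766 x 0.03014 = 0.005323 mol.
n(KOH) added = 0.3999 x 0.008980 = 0.003591 mol, converting that many moles of HCOOH to HCOO-.
Remaining n(HCOOH) = 0.001732 mol; n(HCOO-) = 0.003591 mol.
By Henderson-Hasselbalch, pH = pKa + log([A^-]/[HA]) = 3.74 + log(0.003591/0.001732) = 3.74 + (+0.32) = 4.06.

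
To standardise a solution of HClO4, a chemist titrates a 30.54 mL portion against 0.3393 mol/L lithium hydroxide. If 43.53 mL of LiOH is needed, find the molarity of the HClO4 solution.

0.484 M

n(LiOH) delivered = 0.3393 x 0.04353 = 0.01477 mol.
For a 1:1 reaction, n(HClO4) = 0.01477 mol.
[HClO4] = 0.01477 mol / 0.03054 L = 0.484 M.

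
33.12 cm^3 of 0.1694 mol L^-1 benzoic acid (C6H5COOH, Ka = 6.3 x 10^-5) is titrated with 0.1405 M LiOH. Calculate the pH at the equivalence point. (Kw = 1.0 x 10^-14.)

8.54

n(C6H5COOH) = 0.1694 x 0.03312 = 0.005611 mol; V(LiOH) at equivalence = 0.005611/0.1405 = 0.03993 L.
At equivalence all the acid is converted to C6H5COO-; total volume = 0.03312 + 0.03993 = 0.07305 L, so [C6H5COO-] = 0.005611/0.07305 = 0.07680 M.
Kb = Kw/Ka = 1.0e-14 / 6.3 x 10^-5 = 1.59e-10.
[OH^-] = sqrt(Kb x [C6H5COO-]) = sqrt(1.59e-10 x 0.07680) = 3.49e-6 M.
pOH = 5.46, so pH = 14.00 - 5.46 = 8.54.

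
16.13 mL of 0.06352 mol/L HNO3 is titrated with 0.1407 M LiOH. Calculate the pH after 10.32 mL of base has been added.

12.21

n(acid) = 0.06352 x 0.01613 = 0.001025 mol; n(LiOH) added = 0.1407 x 0.01032 = 0.001452 mol.
Base is in excess by 0.001452 - 0.001025 = 0.0004274 mol in a total volume of 0.02645 L.
[OH^-] = 0.0004274/0.02645 = 0.01616 M, so pOH = 1.79 and pH = 14.00 - 1.79 = 12.21.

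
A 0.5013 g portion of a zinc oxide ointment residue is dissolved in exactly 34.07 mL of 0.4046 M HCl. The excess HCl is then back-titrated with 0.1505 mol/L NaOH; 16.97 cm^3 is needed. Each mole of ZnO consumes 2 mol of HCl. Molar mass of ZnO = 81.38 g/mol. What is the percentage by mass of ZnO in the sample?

91.2%

Total n(HCl) added = 0.4046 x 0.03407 = 0.01378 mol.
n(NaOH) used = 0.1505 x 0.01697 = 0.002554 mol, which equals the excess n(HCl).
So n(HCl) consumed by the sample = 0.01378 - 0.002554 = 0.01123 mol.
n(ZnO) = 0.01123 / 2 = 0.005615 mol.
mass ZnO = 0.005615 x 81.38 = 0.4570 g, so %ZnO = 0.4570/0.5013 x 100 = 91.2%.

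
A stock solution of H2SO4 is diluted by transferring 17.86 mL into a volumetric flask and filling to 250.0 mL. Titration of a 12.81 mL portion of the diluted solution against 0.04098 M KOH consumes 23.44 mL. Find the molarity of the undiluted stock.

0.525 M

n(KOH) = 0.04098 x 0.02344 = 0.0009606 mol.
n(H2SO4) in the aliquot = 0.0009606 x 1/2 = 0.0004803 mol.
[diluted H2SO4] = 0.0004803 / 0.01281 = 0.03749 M.
Dilution factor = 250.0/17.86 = 14.00, so [stock] = 0.03749 x 14.00 = 0.525 M.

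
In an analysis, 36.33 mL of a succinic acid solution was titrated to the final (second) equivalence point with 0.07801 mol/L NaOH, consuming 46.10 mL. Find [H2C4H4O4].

n(NaOH) = 0.07801 x 0.04610 = 0.003596 mol.
At the final (second) equivalence point, 2 mol OH^- react per mol H2C4H4O4, so n(H2C4H4O4) = 0.003596 / 2 = 0.001798 mol.
[H2C4H4O4] = 0.001798 / 0.03633 L = 0.0495 M.

0.0495 M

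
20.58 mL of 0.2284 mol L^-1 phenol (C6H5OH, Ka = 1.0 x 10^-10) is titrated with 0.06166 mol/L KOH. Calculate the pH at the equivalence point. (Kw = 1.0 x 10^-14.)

11.34

n(C6H5OH) = 0.2284 x 0.02058 = 0.004700 mol; V(KOH) at equivalence = 0.004700/0.06166 = 0.07623 L.
At equivalence all the acid is converted to C6H5O-; total volume = 0.02058 + 0.07623 = 0.09681 L, so [C6H5O-] = 0.004700/0.09681 = 0.04855 M.
Kb = Kw/Ka = 1.0e-14 / 1.0 x 10^-10 = 0.000100.
[OH^-] = sqrt(Kb x [C6H5O-]) = sqrt(0.000100 x 0.04855) = 0.00220 M.
pOH = 2.66, so pH = 14.00 - 2.66 = 11.34.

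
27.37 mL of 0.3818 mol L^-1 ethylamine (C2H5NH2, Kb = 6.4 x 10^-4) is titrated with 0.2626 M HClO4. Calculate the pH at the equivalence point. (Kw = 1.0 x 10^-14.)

5.81

n(C2H5NH2) = 0.3818 x 0.02737 = 0.01045 mol; V(HClO4) at equivalence = 0.01045/0.2626 = 0.03979 L.
At equivalence the base is fully converted to C2H5NH3+; total volume = 0.06716 L, so [C2H5NH3+] = 0.01045/0.06716 = 0.1556 M.
Ka(C2H5NH3+) = Kw/Kb = 1.0e-14 / 6.4 x 10^-4 = 1.56e-11.
[H^+] = sqrt(Ka x [C2H5NH3+]) = sqrt(1.56e-11 x 0.1556) = 1.56e-6 M.
pH = -log(1.56e-6) = 5.81.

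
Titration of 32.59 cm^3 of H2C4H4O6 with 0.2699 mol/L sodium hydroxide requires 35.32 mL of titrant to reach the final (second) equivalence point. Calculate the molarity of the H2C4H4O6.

n(NaOH) = 0.2699 x 0.03532 = 0.009533 mol.
At the final (second) equivalence point, 2 mol OH^- react per mol H2C4H4O6, so n(H2C4H4O6) = 0.009533 / 2 = 0.004766 mol.
[H2C4H4O6] = 0.004766 / 0.03259 L = 0.146 M.

0.146 M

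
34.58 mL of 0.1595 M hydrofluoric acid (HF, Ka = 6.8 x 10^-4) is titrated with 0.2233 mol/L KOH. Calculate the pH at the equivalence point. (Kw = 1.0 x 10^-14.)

8.07

n(HF) = 0.1595 x 0.03458 = 0.005516 mol; V(KOH) at equivalence = 0.005516/0.2233 = 0.02470 L.
At equivalence all the acid is converted to F-; total volume = 0.03458 + 0.02470 = 0.05928 L, so [F-] = 0.005516/0.05928 = 0.09304 M.
Kb = Kw/Ka = 1.0e-14 / 6.8 x 10^-4 = 1.47e-11.
[OH^-] = sqrt(Kb x [F-]) = sqrt(1.47e-11 x 0.09304) = 1.17e-6 M.
pOH = 5.93, so pH = 14.00 - 5.93 = 8.07.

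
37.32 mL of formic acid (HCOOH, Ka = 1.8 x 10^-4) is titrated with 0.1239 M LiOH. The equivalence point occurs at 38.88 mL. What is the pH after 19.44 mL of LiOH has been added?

3.74

19.44 mL is exactly half the equivalence volume (38.88/2), i.e. the half-equivalence point.
There, n(HA) = n(A^-), so pH = pKa = -log(1.8 x 10^-4) = 3.74.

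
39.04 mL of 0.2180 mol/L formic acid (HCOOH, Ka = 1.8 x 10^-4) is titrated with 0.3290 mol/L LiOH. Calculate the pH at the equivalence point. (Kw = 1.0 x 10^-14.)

8.43

n(HCOOH) = 0.2180 x 0.03904 = 0.008511 mol; V(LiOH) at equivalence = 0.008511/0.3290 = 0.02587 L.
At equivalence all the acid is converted to HCOO-; total volume = 0.03904 + 0.02587 = 0.06491 L, so [HCOO-] = 0.008511/0.06491 = 0.1311 M.
Kb = Kw/Ka = 1.0e-14 / 1.8 x 10^-4 = 5.56e-11.
[OH^-] = sqrt(Kb x [HCOO-]) = sqrt(5.56e-11 x 0.1311) = 2.70e-6 M.
pOH = 5.57, so pH = 14.00 - 5.57 = 8.43.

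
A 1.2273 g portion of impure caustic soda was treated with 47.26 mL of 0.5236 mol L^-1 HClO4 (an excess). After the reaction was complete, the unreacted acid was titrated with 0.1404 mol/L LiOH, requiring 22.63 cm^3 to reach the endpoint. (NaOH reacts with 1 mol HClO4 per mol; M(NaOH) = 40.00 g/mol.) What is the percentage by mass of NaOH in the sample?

70.3%

Total n(HClO4) added = 0.5236 x 0.04726 = 0.02475 mol.
n(LiOH) used = 0.1404 x 0.02263 = 0.003177 mol, which equals the excess n(HClO4).
So n(HClO4) consumed by the sample = 0.02475 - 0.003177 = 0.02157 mol.
n(NaOH) = 0.02157 / 1 = 0.02157 mol.
mass NaOH = 0.02157 x 40.00 = 0.8627 g, so %NaOH = 0.8627/1.2273 x 100 = 70.3%.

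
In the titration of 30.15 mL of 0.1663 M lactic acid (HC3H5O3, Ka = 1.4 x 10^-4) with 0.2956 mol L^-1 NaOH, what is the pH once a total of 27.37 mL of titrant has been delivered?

n(acid) = 0.1663 x 0.03015 = 0.005014 mol; n(NaOH) added = 0.2956 x 0.02737 = 0.008091 mol.
Base is in excess by 0.008091 - 0.005014 = 0.003077 mol in a total volume of 0.05752 L.
[OH^-] = 0.003077/0.05752 = 0.05349 M, so pOH = 1.27 and pH = 14.00 - 1.27 = 12.73.

12.73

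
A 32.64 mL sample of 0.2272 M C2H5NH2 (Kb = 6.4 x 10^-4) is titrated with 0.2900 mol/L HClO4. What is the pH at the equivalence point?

5.85

n(C2H5NH2) = 0.2272 x 0.03264 = 0.007416 mol; V(HClO4) at equivalence = 0.007416/0.2900 = 0.02557 L.
At equivalence the base is fully converted to C2H5NH3+; total volume = 0.05821 L, so [C2H5NH3+] = 0.007416/0.05821 = 0.1274 M.
Ka(C2H5NH3+) = Kw/Kb = 1.0e-14 / 6.4 x 10^-4 = 1.56e-11.
[H^+] = sqrt(Ka x [C2H5NH3+]) = sqrt(1.56e-11 x 0.1274) = 1.41e-6 M.
pH = -log(1.41e-6) = 5.85.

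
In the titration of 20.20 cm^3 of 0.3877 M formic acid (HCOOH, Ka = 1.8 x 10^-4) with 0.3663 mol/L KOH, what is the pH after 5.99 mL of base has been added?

3.33

Initial n(HCOOH) = 0.3877 x 0.02020 = 0.007832 mol.
n(KOH) added = 0.3663 x 0.005990 = 0.002194 mol, converting that many moles of HCOOH to HCOO-.
Remaining n(HCOOH) = 0.005637 mol; n(HCOO-) = 0.002194 mol.
By Henderson-Hasselbalch, pH = pKa + log([A^-]/[HA]) = 3.74 + log(0.002194/0.005637) = 3.74 + (-0.41) = 3.33.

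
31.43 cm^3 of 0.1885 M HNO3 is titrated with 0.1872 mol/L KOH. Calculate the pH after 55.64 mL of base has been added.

n(acid) = 0.1885 x 0.03143 = 0.005925 mol; n(KOH) added = 0.1872 x 0.05564 = 0.01042 mol.
Base is in excess by 0.01042 - 0.005925 = 0.004491 mol in a total volume of 0.08707 L.
[OH^-] = 0.004491/0.08707 = 0.05158 M, so pOH = 1.29 and pH = 14.00 - 1.29 = 12.71.

12.71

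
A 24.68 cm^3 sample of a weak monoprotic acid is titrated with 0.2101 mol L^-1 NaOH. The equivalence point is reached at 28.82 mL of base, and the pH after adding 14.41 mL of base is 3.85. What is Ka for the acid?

1.4 x 10^-4

14.41 mL is half of the equivalence volume, so this is the half-equivalence point where [HA] = [A^-].
At half-equivalence pH = pKa, so pKa = 3.85.
Ka = 10^(-3.85) = 1.4 x 10^-4.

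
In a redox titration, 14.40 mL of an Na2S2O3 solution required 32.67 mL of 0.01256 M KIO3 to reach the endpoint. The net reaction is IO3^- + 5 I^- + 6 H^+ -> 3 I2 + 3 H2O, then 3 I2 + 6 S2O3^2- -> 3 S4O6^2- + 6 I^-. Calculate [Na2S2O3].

0.171 M

n(KIO3) = 0.01256 x 0.03267 = 0.0004103 mol.
From the balanced equation, 1 mol KIO3 reacts with 6 mol Na2S2O3, so n(Na2S2O3) = 0.0004103 x 6/1 = 0.002462 mol.
[Na2S2O3] = 0.002462 / 0.01440 L = 0.171 M.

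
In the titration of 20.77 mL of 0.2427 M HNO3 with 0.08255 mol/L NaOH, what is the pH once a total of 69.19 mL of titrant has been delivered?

11.87

n(acid) = 0.2427 x 0.02077 = 0.005041 mol; n(NaOH) added = 0.08255 x 0.06919 = 0.005712 mol.
Base is in excess by 0.005712 - 0.005041 = 0.0006708 mol in a total volume of 0.08996 L.
[OH^-] = 0.0006708/0.08996 = 0.007456 M, so pOH = 2.13 and pH = 14.00 - 2.13 = 11.87.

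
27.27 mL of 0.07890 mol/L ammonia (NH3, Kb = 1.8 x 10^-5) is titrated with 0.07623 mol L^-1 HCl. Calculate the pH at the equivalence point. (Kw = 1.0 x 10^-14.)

n(NH3) = 0.07890 x 0.02727 = 0.002152 mol; V(HCl) at equivalence = 0.002152/0.07623 = 0.02823 L.
At equivalence the base is fully converted to NH4+; total volume = 0.05550 L, so [NH4+] = 0.002152/0.05550 = 0.03877 M.
Ka(NH4+) = Kw/Kb = 1.0e-14 / 1.8 x 10^-5 = 5.56e-10.
[H^+] = sqrt(Ka x [NH4+]) = sqrt(5.56e-10 x 0.03877) = 4.64e-6 M.
pH = -log(4.64e-6) = 5.33.

5.33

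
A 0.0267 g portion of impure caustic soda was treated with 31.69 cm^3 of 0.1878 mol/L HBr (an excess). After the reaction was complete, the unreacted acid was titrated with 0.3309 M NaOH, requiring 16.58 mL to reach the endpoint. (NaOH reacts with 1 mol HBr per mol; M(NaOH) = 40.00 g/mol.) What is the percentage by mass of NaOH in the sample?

Total n(HBr) added = 0.1878 x 0.03169 = 0.005951 mol.
n(NaOH) used = 0.3309 x 0.01658 = 0.005486 mol, which equals the excess n(HBr).
So n(HBr) consumed by the sample = 0.005951 - 0.005486 = 0.0004651 mol.
n(NaOH) = 0.0004651 / 1 = 0.0004651 mol.
mass NaOH = 0.0004651 x 40.00 = 0.01860 g, so %NaOH = 0.01860/0.0267 x 100 = 69.7%.

69.7%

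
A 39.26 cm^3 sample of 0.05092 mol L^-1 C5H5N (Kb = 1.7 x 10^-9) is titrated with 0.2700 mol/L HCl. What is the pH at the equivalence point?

n(C5H5N) = 0.05092 x 0.03926 = 0.001999 mol; V(HCl) at equivalence = 0.001999/0.2700 = 0.007404 L.
At equivalence the base is fully converted to C5H5NH+; total volume = 0.04666 L, so [C5H5NH+] = 0.001999/0.04666 = 0.04284 M.
Ka(C5H5NH+) = Kw/Kb = 1.0e-14 / 1.7 x 10^-9 = 5.88e-6.
[H^+] = sqrt(Ka x [C5H5NH+]) = sqrt(5.88e-6 x 0.04284) = 0.000502 M.
pH = -log(0.000502) = 3.30.

3.30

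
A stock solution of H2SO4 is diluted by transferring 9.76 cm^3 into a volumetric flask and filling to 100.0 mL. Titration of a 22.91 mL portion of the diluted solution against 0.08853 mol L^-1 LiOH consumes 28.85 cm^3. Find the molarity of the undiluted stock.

n(LiOH) = 0.08853 x 0.02885 = 0.002554 mol.
n(H2SO4) in the aliquot = 0.002554 x 1/2 = 0.001277 mol.
[diluted H2SO4] = 0.001277 / 0.02291 = 0.05574 M.
Dilution factor = 100.0/9.760 = 10.25, so [stock] = 0.05574 x 10.25 = 0.571 M.

0.571 M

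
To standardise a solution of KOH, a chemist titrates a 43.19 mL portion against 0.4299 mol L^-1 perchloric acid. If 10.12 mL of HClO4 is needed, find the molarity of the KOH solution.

n(HClO4) delivered = 0.4299 x 0.01012 = 0.004351 mol.
For a 1:1 reaction, n(KOH) = 0.004351 mol.
[KOH] = 0.004351 mol / 0.04319 L = 0.101 M.

0.101 M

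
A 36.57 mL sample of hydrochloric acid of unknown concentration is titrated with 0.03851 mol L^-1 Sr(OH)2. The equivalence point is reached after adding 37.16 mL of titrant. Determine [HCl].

0.0783 M

n(Sr(OH)2) delivered = 0.03851 x 0.03716 = 0.001431 mol.
The reaction is 2 HCl + 1 Sr(OH)2, so n(HCl) = 0.001431 x 2/1 = 0.002862 mol.
[HCl] = 0.002862 mol / 0.03657 L = 0.0783 M.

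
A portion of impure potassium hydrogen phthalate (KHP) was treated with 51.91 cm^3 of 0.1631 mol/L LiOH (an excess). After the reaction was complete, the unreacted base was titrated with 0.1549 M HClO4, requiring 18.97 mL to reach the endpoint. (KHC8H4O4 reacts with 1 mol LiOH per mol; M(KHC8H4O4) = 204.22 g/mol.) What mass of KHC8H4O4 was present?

1.13 g

Total n(LiOH) added = 0.1631 x 0.05191 = 0.008467 mol.
n(HClO4) used = 0.1549 x 0.01897 = 0.002938 mol, which equals the excess n(LiOH).
So n(LiOH) consumed by the sample = 0.008467 - 0.002938 = 0.005528 mol.
n(KHC8H4O4) = 0.005528 / 1 = 0.005528 mol.
mass = 0.005528 mol x 204.22 g/mol = 1.13 g.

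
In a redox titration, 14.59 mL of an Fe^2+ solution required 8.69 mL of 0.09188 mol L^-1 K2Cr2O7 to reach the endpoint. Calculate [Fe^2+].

n(K2Cr2O7) = 0.09188 x 0.008690 = 0.0007984 mol.
From the balanced equation, 1 mol K2Cr2O7 reacts with 6 mol Fe^2+, so n(Fe^2+) = 0.0007984 x 6/1 = 0.004791 mol.
[Fe^2+] = 0.004791 / 0.01459 L = 0.328 M.

0.328 M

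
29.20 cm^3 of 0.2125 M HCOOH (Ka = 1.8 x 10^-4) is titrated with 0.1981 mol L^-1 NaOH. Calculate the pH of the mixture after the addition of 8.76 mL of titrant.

3.33

Initial n(HCOOH) = 0.2125 x 0.02920 = 0.006205 mol.
n(NaOH) added = 0.1981 x 0.008760 = 0.001735 mol, converting that many moles of HCOOH to HCOO-.
Remaining n(HCOOH) = 0.004470 mol; n(HCOO-) = 0.001735 mol.
By Henderson-Hasselbalch, pH = pKa + log([A^-]/[HA]) = 3.74 + log(0.001735/0.004470) = 3.74 + (-0.41) = 3.33.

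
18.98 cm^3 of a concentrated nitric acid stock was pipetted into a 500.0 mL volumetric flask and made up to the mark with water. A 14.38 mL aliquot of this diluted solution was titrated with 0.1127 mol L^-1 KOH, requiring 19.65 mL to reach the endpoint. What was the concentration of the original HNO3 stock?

4.06 M

n(KOH) = 0.1127 x 0.01965 = 0.002215 mol.
n(HNO3) in the aliquot = 0.002215 mol.
[diluted HNO3] = 0.002215 / 0.01438 = 0.1540 M.
Dilution factor = 500.0/18.98 = 26.34, so [stock] = 0.1540 x 26.34 = 4.06 M.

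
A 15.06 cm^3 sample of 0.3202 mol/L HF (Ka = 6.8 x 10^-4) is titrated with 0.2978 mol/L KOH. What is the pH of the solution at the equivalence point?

n(HF) = 0.3202 x 0.01506 = 0.004822 mol; V(KOH) at equivalence = 0.004822/0.2978 = 0.01619 L.
At equivalence all the acid is converted to F-; total volume = 0.01506 + 0.01619 = 0.03125 L, so [F-] = 0.004822/0.03125 = 0.1543 M.
Kb = Kw/Ka = 1.0e-14 / 6.8 x 10^-4 = 1.47e-11.
[OH^-] = sqrt(Kb x [F-]) = sqrt(1.47e-11 x 0.1543) = 1.51e-6 M.
pOH = 5.82, so pH = 14.00 - 5.82 = 8.18.

8.18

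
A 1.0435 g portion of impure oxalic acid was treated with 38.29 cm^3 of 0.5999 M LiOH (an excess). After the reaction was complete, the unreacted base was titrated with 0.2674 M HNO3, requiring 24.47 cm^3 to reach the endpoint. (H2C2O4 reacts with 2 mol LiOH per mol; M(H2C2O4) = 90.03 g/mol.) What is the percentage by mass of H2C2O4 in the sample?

70.9%

Total n(LiOH) added = 0.5999 x 0.03829 = 0.02297 mol.
n(HNO3) used = 0.2674 x 0.02447 = 0.006543 mol, which equals the excess n(LiOH).
So n(LiOH) consumed by the sample = 0.02297 - 0.006543 = 0.01643 mol.
n(H2C2O4) = 0.01643 / 2 = 0.008213 mol.
mass H2C2O4 = 0.008213 x 90.03 = 0.7395 g, so %H2C2O4 = 0.7395/1.0435 x 100 = 70.9%.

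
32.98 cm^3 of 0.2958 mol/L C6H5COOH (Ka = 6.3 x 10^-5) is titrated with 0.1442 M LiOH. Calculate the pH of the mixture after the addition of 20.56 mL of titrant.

3.84

Initial n(C6H5COOH) = 0.2958 x 0.03298 = 0.009755 mol.
n(LiOH) added = 0.1442 x 0.02056 = 0.002965 mol, converting that many moles of C6H5COOH to C6H5COO-.
Remaining n(C6H5COOH) = 0.006791 mol; n(C6H5COO-) = 0.002965 mol.
By Henderson-Hasselbalch, pH = pKa + log([A^-]/[HA]) = 4.20 + log(0.002965/0.006791) = 4.20 + (-0.36) = 3.84.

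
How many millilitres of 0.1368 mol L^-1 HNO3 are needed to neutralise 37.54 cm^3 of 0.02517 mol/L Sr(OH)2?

n(Sr(OH)2) = 0.02517 mol/L x 0.03754 L = 0.0009449 mol.
The neutralisation is 1 Sr(OH)2 : 2 HNO3, so n(HNO3) = 0.0009449 x 2/1 = 0.001890 mol.
V(HNO3) = 0.001890 / 0.1368 = 0.01381 L = 13.8 mL.

13.8 mL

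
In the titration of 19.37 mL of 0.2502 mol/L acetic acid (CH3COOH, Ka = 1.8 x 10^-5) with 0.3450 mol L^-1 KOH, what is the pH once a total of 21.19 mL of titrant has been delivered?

n(acid) = 0.2502 x 0.01937 = 0.004846 mol; n(KOH) added = 0.3450 x 0.02119 = 0.007311 mol.
Base is in excess by 0.007311 - 0.004846 = 0.002464 mol in a total volume of 0.04056 L.
[OH^-] = 0.002464/0.04056 = 0.06075 M, so pOH = 1.22 and pH = 14.00 - 1.22 = 12.78.

12.78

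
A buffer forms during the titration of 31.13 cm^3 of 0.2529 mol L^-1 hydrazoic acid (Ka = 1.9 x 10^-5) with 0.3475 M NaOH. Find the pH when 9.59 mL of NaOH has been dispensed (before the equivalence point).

4.59

Initial n(HN3) = 0.2529 x 0.03113 = 0.007873 mol.
n(NaOH) added = 0.3475 x 0.009590 = 0.003333 mol, converting that many moles of HN3 to N3-.
Remaining n(HN3) = 0.004540 mol; n(N3-) = 0.003333 mol.
By Henderson-Hasselbalch, pH = pKa + log([A^-]/[HA]) = 4.72 + log(0.003333/0.004540) = 4.72 + (-0.13) = 4.59.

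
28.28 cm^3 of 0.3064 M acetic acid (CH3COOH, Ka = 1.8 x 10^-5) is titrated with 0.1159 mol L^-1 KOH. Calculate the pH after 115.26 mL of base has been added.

12.51

n(acid) = 0.3064 x 0.02828 = 0.008665 mol; n(KOH) added = 0.1159 x 0.1153 = 0.01336 mol.
Base is in excess by 0.01336 - 0.008665 = 0.004694 mol in a total volume of 0.1435 L.
[OH^-] = 0.004694/0.1435 = 0.03270 M, so pOH = 1.49 and pH = 14.00 - 1.49 = 12.51.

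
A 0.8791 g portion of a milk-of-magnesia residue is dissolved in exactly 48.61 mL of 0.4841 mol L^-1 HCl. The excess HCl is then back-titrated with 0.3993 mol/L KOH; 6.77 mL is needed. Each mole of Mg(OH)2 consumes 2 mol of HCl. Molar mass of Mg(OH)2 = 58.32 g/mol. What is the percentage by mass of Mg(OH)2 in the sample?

Total n(HCl) added = 0.4841 x 0.04861 = 0.02353 mol.
n(KOH) used = 0.3993 x 0.006770 = 0.002703 mol, which equals the excess n(HCl).
So n(HCl) consumed by the sample = 0.02353 - 0.002703 = 0.02083 mol.
n(Mg(OH)2) = 0.02083 / 2 = 0.01041 mol.
mass Mg(OH)2 = 0.01041 x 58.32 = 0.6074 g, so %Mg(OH)2 = 0.6074/0.8791 x 100 = 69.1%.

69.1%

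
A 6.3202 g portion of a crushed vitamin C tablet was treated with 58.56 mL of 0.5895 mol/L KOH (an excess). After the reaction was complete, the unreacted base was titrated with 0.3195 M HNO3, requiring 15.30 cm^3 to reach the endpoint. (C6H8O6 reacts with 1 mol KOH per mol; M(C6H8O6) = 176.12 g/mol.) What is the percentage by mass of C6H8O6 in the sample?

Total n(KOH) added = 0.5895 x 0.05856 = 0.03452 mol.
n(HNO3) used = 0.3195 x 0.01530 = 0.004888 mol, which equals the excess n(KOH).
So n(KOH) consumed by the sample = 0.03452 - 0.004888 = 0.02963 mol.
n(C6H8O6) = 0.02963 / 1 = 0.02963 mol.
mass C6H8O6 = 0.02963 x 176.12 = 5.219 g, so %C6H8O6 = 5.219/6.3202 x 100 = 82.6%.

82.6%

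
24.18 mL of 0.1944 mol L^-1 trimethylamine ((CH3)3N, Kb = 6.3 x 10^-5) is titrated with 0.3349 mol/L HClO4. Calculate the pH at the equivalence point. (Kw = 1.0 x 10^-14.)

n((CH3)3N) = 0.1944 x 0.02418 = 0.004701 mol; V(HClO4) at equivalence = 0.004701/0.3349 = 0.01404 L.
At equivalence the base is fully converted to (CH3)3NH+; total volume = 0.03822 L, so [(CH3)3NH+] = 0.004701/0.03822 = 0.1230 M.
Ka((CH3)3NH+) = Kw/Kb = 1.0e-14 / 6.3 x 10^-5 = 1.59e-10.
[H^+] = sqrt(Ka x [(CH3)3NH+]) = sqrt(1.59e-10 x 0.1230) = 4.42e-6 M.
pH = -log(4.42e-6) = 5.35.

5.35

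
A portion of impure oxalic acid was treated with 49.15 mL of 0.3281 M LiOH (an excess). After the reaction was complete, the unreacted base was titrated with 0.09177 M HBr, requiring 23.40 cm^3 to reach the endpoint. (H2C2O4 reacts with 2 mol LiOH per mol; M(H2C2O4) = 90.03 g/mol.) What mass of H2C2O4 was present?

Total n(LiOH) added = 0.3281 x 0.04915 = 0.01613 mol.
n(HBr) used = 0.09177 x 0.02340 = 0.002147 mol, which equals the excess n(LiOH).
So n(LiOH) consumed by the sample = 0.01613 - 0.002147 = 0.01398 mol.
n(H2C2O4) = 0.01398 / 2 = 0.006989 mol.
mass = 0.006989 mol x 90.03 g/mol = 0.629 g.

0.629 g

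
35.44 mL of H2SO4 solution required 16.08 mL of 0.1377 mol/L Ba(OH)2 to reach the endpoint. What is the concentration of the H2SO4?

0.0625 M

n(Ba(OH)2) delivered = 0.1377 x 0.01608 = 0.002214 mol.
For a 1:1 reaction, n(H2SO4) = 0.002214 mol.
[H2SO4] = 0.002214 mol / 0.03544 L = 0.0625 M.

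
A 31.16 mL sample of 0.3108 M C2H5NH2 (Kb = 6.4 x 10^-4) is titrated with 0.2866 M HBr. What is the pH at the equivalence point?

n(C2H5NH2) = 0.3108 x 0.03116 = 0.009685 mol; V(HBr) at equivalence = 0.009685/0.2866 = 0.03379 L.
At equivalence the base is fully converted to C2H5NH3+; total volume = 0.06495 L, so [C2H5NH3+] = 0.009685/0.06495 = 0.1491 M.
Ka(C2H5NH3+) = Kw/Kb = 1.0e-14 / 6.4 x 10^-4 = 1.56e-11.
[H^+] = sqrt(Ka x [C2H5NH3+]) = sqrt(1.56e-11 x 0.1491) = 1.53e-6 M.
pH = -log(1.53e-6) = 5.82.

5.82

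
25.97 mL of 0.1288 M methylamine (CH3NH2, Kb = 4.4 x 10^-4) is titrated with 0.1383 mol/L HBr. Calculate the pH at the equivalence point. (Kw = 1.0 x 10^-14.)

n(CH3NH2) = 0.1288 x 0.02597 = 0.003345 mol; V(HBr) at equivalence = 0.003345/0.1383 = 0.02419 L.
At equivalence the base is fully converted to CH3NH3+; total volume = 0.05016 L, so [CH3NH3+] = 0.003345/0.05016 = 0.06669 M.
Ka(CH3NH3+) = Kw/Kb = 1.0e-14 / 4.4 x 10^-4 = 2.27e-11.
[H^+] = sqrt(Ka x [CH3NH3+]) = sqrt(2.27e-11 x 0.06669) = 1.23e-6 M.
pH = -log(1.23e-6) = 5.91.

5.91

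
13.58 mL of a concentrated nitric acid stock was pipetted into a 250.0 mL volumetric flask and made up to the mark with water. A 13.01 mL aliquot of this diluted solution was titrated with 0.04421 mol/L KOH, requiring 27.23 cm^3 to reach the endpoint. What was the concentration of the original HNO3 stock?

n(KOH) = 0.04421 x 0.02723 = 0.001204 mol.
n(HNO3) in the aliquot = 0.001204 mol.
[diluted HNO3] = 0.001204 / 0.01301 = 0.09253 M.
Dilution factor = 250.0/13.58 = 18.41, so [stock] = 0.09253 x 18.41 = 1.70 M.

1.70 M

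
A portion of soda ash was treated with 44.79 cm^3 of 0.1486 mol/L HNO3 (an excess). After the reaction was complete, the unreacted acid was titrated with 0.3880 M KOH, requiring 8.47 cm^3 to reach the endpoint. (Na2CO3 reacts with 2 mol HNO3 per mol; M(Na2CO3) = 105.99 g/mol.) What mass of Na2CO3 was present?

Total n(HNO3) added = 0.1486 x 0.04479 = 0.006656 mol.
n(KOH) used = 0.3880 x 0.008470 = 0.003286 mol, which equals the excess n(HNO3).
So n(HNO3) consumed by the sample = 0.006656 - 0.003286 = 0.003369 mol.
n(Na2CO3) = 0.003369 / 2 = 0.001685 mol.
mass = 0.001685 mol x 105.99 g/mol = 0.179 g.

0.179 g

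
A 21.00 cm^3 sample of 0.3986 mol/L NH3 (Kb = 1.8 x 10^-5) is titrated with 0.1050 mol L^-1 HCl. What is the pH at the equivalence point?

5.17

n(NH3) = 0.3986 x 0.02100 = 0.008371 mol; V(HCl) at equivalence = 0.008371/0.1050 = 0.07972 L.
At equivalence the base is fully converted to NH4+; total volume = 0.1007 L, so [NH4+] = 0.008371/0.1007 = 0.08311 M.
Ka(NH4+) = Kw/Kb = 1.0e-14 / 1.8 x 10^-5 = 5.56e-10.
[H^+] = sqrt(Ka x [NH4+]) = sqrt(5.56e-10 x 0.08311) = 6.79e-6 M.
pH = -log(6.79e-6) = 5.17.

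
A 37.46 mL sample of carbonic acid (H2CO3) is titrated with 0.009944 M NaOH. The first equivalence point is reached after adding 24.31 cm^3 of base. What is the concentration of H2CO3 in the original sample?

0.00645 M

n(NaOH) = 0.009944 x 0.02431 = 0.0002417 mol.
At the first equivalence point, 1 mol OH^- react per mol H2CO3, so n(H2CO3) = 0.0002417 / 1 = 0.0002417 mol.
[H2CO3] = 0.0002417 / 0.03746 L = 0.00645 M.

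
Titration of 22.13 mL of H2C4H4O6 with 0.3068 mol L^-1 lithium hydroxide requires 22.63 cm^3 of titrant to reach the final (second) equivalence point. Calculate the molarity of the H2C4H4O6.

0.157 M

n(LiOH) = 0.3068 x 0.02263 = 0.006943 mol.
At the final (second) equivalence point, 2 mol OH^- react per mol H2C4H4O6, so n(H2C4H4O6) = 0.006943 / 2 = 0.003471 mol.
[H2C4H4O6] = 0.003471 / 0.02213 L = 0.157 M.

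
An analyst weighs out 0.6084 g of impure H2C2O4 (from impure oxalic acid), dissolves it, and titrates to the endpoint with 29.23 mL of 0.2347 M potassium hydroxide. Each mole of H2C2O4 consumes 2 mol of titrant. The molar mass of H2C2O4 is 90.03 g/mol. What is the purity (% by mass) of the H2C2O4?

50.8%

n(KOH) = 0.2347 x 0.02923 = 0.006860 mol.
n(H2C2O4) = 0.006860 / 2 = 0.003430 mol.
mass of H2C2O4 = 0.003430 x 90.03 = 0.3088 g.
% purity = 0.3088 / 0.6084 x 100 = 50.8%.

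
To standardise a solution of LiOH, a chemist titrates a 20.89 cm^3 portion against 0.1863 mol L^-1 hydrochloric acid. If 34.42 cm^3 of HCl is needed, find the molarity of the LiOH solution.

0.307 M

n(HCl) delivered = 0.1863 x 0.03442 = 0.006412 mol.
For a 1:1 reaction, n(LiOH) = 0.006412 mol.
[LiOH] = 0.006412 mol / 0.02089 L = 0.307 M.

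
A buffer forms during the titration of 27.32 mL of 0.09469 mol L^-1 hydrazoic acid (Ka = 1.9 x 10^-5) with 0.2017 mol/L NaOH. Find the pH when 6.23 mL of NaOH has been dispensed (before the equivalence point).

Initial n(HN3) = 0.09469 x 0.02732 = 0.002587 mol.
n(NaOH) added = 0.2017 x 0.006230 = 0.001257 mol, converting that many moles of HN3 to N3-.
Remaining n(HN3) = 0.001330 mol; n(N3-) = 0.001257 mol.
By Henderson-Hasselbalch, pH = pKa + log([A^-]/[HA]) = 4.72 + log(0.001257/0.001330) = 4.72 + (-0.02) = 4.70.

4.70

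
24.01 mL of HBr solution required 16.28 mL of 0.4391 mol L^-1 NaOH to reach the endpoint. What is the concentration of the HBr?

0.298 M

n(NaOH) delivered = 0.4391 x 0.01628 = 0.007149 mol.
For a 1:1 reaction, n(HBr) = 0.007149 mol.
[HBr] = 0.007149 mol / 0.02401 L = 0.298 M.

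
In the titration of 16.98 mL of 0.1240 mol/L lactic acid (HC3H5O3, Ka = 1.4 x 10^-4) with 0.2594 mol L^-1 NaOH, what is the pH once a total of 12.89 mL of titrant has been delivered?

n(acid) = 0.1240 x 0.01698 = 0.002106 mol; n(NaOH) added = 0.2594 x 0.01289 = 0.003344 mol.
Base is in excess by 0.003344 - 0.002106 = 0.001238 mol in a total volume of 0.02987 L.
[OH^-] = 0.001238/0.02987 = 0.04145 M, so pOH = 1.38 and pH = 14.00 - 1.38 = 12.62.

12.62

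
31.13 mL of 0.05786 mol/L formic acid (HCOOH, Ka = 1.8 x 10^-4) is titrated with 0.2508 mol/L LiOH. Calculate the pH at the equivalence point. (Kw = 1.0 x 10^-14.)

n(HCOOH) = 0.05786 x 0.03113 = 0.001801 mol; V(LiOH) at equivalence = 0.001801/0.2508 = 0.007182 L.
At equivalence all the acid is converted to HCOO-; total volume = 0.03113 + 0.007182 = 0.03831 L, so [HCOO-] = 0.001801/0.03831 = 0.04701 M.
Kb = Kw/Ka = 1.0e-14 / 1.8 x 10^-4 = 5.56e-11.
[OH^-] = sqrt(Kb x [HCOO-]) = sqrt(5.56e-11 x 0.04701) = 1.62e-6 M.
pOH = 5.79, so pH = 14.00 - 5.79 = 8.21.

8.21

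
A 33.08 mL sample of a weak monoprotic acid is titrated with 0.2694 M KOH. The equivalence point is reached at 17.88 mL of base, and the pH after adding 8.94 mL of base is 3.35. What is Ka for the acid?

4.5 x 10^-4

8.94 mL is half of the equivalence volume, so this is the half-equivalence point where [HA] = [A^-].
At half-equivalence pH = pKa, so pKa = 3.35.
Ka = 10^(-3.35) = 4.5 x 10^-4.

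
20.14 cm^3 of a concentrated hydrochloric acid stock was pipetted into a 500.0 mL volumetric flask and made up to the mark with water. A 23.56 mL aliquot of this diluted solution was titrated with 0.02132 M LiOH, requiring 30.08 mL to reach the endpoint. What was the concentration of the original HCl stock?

0.676 M

n(LiOH) = 0.02132 x 0.03008 = 0.0006413 mol.
n(HCl) in the aliquot = 0.0006413 mol.
[diluted HCl] = 0.0006413 / 0.02356 = 0.02722 M.
Dilution factor = 500.0/20.14 = 24.83, so [stock] = 0.02722 x 24.83 = 0.676 M.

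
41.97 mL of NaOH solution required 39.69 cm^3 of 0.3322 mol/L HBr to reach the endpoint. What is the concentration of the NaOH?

0.314 M

n(HBr) delivered = 0.3322 x 0.03969 = 0.01319 mol.
For a 1:1 reaction, n(NaOH) = 0.01319 mol.
[NaOH] = 0.01319 mol / 0.04197 L = 0.314 M.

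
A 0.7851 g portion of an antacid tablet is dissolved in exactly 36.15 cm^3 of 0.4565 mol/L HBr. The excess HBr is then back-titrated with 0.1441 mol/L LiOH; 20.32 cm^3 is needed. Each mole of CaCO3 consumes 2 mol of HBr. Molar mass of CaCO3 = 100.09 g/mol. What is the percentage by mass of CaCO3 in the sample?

Total n(HBr) added = 0.4565 x 0.03615 = 0.01650 mol.
n(LiOH) used = 0.1441 x 0.02032 = 0.002928 mol, which equals the excess n(HBr).
So n(HBr) consumed by the sample = 0.01650 - 0.002928 = 0.01357 mol.
n(CaCO3) = 0.01357 / 2 = 0.006787 mol.
mass CaCO3 = 0.006787 x 100.09 = 0.6793 g, so %CaCO3 = 0.6793/0.7851 x 100 = 86.5%.

86.5%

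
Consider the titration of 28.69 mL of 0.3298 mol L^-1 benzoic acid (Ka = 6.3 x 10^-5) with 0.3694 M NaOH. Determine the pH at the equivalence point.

8.72

n(C6H5COOH) = 0.3298 x 0.02869 = 0.009462 mol; V(NaOH) at equivalence = 0.009462/0.3694 = 0.02561 L.
At equivalence all the acid is converted to C6H5COO-; total volume = 0.02869 + 0.02561 = 0.05430 L, so [C6H5COO-] = 0.009462/0.05430 = 0.1742 M.
Kb = Kw/Ka = 1.0e-14 / 6.3 x 10^-5 = 1.59e-10.
[OH^-] = sqrt(Kb x [C6H5COO-]) = sqrt(1.59e-10 x 0.1742) = 5.26e-6 M.
pOH = 5.28, so pH = 14.00 - 5.28 = 8.72.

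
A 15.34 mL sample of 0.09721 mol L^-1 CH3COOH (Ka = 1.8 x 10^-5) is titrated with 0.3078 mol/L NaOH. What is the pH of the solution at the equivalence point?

8.81

n(CH3COOH) = 0.09721 x 0.01534 = 0.001491 mol; V(NaOH) at equivalence = 0.001491/0.3078 = 0.004845 L.
At equivalence all the acid is converted to CH3COO-; total volume = 0.01534 + 0.004845 = 0.02018 L, so [CH3COO-] = 0.001491/0.02018 = 0.07388 M.
Kb = Kw/Ka = 1.0e-14 / 1.8 x 10^-5 = 5.56e-10.
[OH^-] = sqrt(Kb x [CH3COO-]) = sqrt(5.56e-10 x 0.07388) = 6.41e-6 M.
pOH = 5.19, so pH = 14.00 - 5.19 = 8.81.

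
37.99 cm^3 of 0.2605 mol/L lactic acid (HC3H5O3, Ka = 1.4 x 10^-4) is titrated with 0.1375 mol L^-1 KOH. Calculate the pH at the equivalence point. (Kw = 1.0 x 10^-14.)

n(HC3H5O3) = 0.2605 x 0.03799 = 0.009896 mol; V(KOH) at equivalence = 0.009896/0.1375 = 0.07197 L.
At equivalence all the acid is converted to C3H5O3-; total volume = 0.03799 + 0.07197 = 0.1100 L, so [C3H5O3-] = 0.009896/0.1100 = 0.09000 M.
Kb = Kw/Ka = 1.0e-14 / 1.4 x 10^-4 = 7.14e-11.
[OH^-] = sqrt(Kb x [C3H5O3-]) = sqrt(7.14e-11 x 0.09000) = 2.54e-6 M.
pOH = 5.60, so pH = 14.00 - 5.60 = 8.40.

8.40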